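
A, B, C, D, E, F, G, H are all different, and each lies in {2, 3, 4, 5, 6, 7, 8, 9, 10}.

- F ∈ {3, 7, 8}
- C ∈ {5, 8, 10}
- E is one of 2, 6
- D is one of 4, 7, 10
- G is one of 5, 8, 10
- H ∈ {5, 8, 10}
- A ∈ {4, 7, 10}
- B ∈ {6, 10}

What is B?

6

Among the 8 variables, 2 fits only E (and all 8 values in {2, 3, 4, 5, 6, 7, 8, 10} must be used), so E = 2.
The 7 still-open variables draw from only 7 values {3, 4, 5, 6, 7, 8, 10}, so each is used; only F can be 3, hence F = 3.
The 6 still-open variables together cover exactly {4, 5, 6, 7, 8, 10} — 6 values for 6 variables — and 6 appears only in B's list, so B = 6.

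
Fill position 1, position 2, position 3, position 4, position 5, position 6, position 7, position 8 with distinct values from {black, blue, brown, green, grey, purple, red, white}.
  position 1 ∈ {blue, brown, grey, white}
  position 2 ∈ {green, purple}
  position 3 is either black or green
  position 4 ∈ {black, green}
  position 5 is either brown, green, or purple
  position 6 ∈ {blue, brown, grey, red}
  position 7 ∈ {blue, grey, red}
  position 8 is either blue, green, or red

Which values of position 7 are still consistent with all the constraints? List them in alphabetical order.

The 8 variables together cover exactly {black, blue, brown, green, grey, purple, red, white} — 8 values for 8 variables — and white appears only in position 1's list, so position 1 = white.
position 3 and position 4 share exactly the 2 values {black, green}; by pigeonhole those values go to them, so strike black, green from position 2, position 5, position 8.
That leaves position 2 = purple. Strike purple from position 5.
position 5's domain is down to {brown}, so position 5 = brown. So position 6 can't be brown.
No further eliminations apply; position 7 can still be any of blue, grey, red.

blue, grey, red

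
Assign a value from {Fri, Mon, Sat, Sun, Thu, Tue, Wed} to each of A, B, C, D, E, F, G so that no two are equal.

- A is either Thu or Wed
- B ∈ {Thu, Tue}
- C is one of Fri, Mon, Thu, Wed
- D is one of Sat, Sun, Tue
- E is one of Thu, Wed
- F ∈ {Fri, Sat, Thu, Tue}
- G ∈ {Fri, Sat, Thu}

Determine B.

Tue

The 7 variables draw from only 7 values {Fri, Mon, Sat, Sun, Thu, Tue, Wed}, so each is used; only C can be Mon, hence C = Mon.
The 6 still-open variables draw from only 6 values {Fri, Sat, Sun, Thu, Tue, Wed}, so each is used; only D can be Sun, hence D = Sun.
A and E between them cover only {Thu, Wed} — a naked pair. Remove those values from B, F, G.
So B = Tue.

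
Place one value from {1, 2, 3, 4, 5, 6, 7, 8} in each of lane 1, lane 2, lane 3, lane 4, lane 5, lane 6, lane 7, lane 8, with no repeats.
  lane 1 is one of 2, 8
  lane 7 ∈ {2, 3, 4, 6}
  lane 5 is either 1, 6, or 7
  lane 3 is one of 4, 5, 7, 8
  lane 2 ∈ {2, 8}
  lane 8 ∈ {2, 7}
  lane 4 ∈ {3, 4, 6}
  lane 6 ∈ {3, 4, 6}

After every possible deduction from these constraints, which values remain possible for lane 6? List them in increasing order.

3, 4, 6

Among the 8 variables, 1 fits only lane 5 (and all 8 values in {1, 2, 3, 4, 5, 6, 7, 8} must be used), so lane 5 = 1.
The 7 still-open variables together cover exactly {2, 3, 4, 5, 6, 7, 8} — 7 values for 7 variables — and 5 appears only in lane 3's list, so lane 3 = 5.
Among the 6 still-open variables, 7 fits only lane 8 (and all 6 values in {2, 3, 4, 6, 7, 8} must be used), so lane 8 = 7.
lane 1 and lane 2 share exactly the 2 values {2, 8}; by pigeonhole those values go to them, so strike 2, 8 from lane 7.
No further eliminations apply; lane 6 can still be any of 3, 4, 6.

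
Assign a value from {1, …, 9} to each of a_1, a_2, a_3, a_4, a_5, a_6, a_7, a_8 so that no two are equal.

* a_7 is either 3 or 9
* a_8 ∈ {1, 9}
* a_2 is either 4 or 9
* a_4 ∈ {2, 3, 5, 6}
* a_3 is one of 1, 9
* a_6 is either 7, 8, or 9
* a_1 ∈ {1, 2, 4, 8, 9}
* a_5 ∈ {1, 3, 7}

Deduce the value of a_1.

2

a_3 and a_8 between them cover only {1, 9} — a naked pair. Remove those values from a_1, a_2, a_5, a_6, a_7.
a_2's domain is down to {4}, so a_2 = 4. Strike 4 from a_1.
That leaves a_7 = 3. So a_4, a_5 can't be 3.
a_5's domain is down to {7}, so a_5 = 7. Remove 7 from a_6.
a_6's domain is down to {8}, so a_6 = 8. Eliminate 8 elsewhere: a_1.
So a_1 = 2.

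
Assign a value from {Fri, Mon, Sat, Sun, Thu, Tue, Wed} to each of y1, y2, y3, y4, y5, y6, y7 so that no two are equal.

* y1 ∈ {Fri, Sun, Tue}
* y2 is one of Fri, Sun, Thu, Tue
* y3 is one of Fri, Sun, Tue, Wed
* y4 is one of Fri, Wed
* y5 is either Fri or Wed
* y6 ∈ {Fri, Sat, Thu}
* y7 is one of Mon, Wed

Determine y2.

The 7 variables draw from only 7 values {Fri, Mon, Sat, Sun, Thu, Tue, Wed}, so each is used; only y7 can be Mon, hence y7 = Mon.
The 6 still-open variables together cover exactly {Fri, Sat, Sun, Thu, Tue, Wed} — 6 values for 6 variables — and Sat appears only in y6's list, so y6 = Sat.
The 5 still-open variables together cover exactly {Fri, Sun, Thu, Tue, Wed} — 5 values for 5 variables — and Thu appears only in y2's list, so y2 = Thu.

Thu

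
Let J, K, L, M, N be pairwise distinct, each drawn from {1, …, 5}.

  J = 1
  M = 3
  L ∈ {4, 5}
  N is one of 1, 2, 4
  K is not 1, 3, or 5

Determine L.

5

J must be 1 (only option left). Strike 1 from N.
That leaves M = 3.
Among the 3 still-open variables, 5 fits only L (and all 3 values in {2, 4, 5} must be used), so L = 5.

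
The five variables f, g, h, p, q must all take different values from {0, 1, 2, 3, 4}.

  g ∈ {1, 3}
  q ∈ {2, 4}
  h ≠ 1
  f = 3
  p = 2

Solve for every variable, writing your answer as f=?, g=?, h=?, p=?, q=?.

f has just one choice, so f = 3. Remove 3 from g, h.
g's domain is down to {1}, so g = 1.
p must be 2 (only option left). Eliminate 2 elsewhere: h, q.
q's domain is down to {4}, so q = 4. Strike 4 from h.
h's domain is down to {0}, so h = 0.

f=3, g=1, h=0, p=2, q=4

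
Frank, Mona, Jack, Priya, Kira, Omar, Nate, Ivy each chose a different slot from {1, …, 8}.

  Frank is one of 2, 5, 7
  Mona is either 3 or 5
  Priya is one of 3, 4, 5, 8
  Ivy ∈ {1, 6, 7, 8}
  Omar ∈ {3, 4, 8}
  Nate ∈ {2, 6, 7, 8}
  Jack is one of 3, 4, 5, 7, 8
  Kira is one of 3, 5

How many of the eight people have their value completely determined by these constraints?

The 8 variables together cover exactly {1, 2, 3, 4, 5, 6, 7, 8} — 8 values for 8 variables — and 1 appears only in Ivy's list, so Ivy = 1.
The 7 still-open variables draw from only 7 values {2, 3, 4, 5, 6, 7, 8}, so each is used; only Nate can be 6, hence Nate = 6.
Among the 6 still-open variables, 2 fits only Frank (and all 6 values in {2, 3, 4, 5, 7, 8} must be used), so Frank = 2.
Among the 5 still-open variables, 7 fits only Jack (and all 5 values in {3, 4, 5, 7, 8} must be used), so Jack = 7.
Mona and Kira between them cover only {3, 5} — a naked pair. Remove those values from Priya, Omar.
Determined: Frank=2, Jack=7, Nate=6, Ivy=1. The other people each still have more than one consistent value. That makes 4.

4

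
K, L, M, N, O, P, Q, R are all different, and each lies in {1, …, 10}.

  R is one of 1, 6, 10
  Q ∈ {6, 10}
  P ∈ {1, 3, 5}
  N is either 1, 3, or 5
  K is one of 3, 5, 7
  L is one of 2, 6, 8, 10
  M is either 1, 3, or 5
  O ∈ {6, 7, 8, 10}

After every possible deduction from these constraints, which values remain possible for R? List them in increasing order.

The 8 variables draw from only 8 values {1, 2, 3, 5, 6, 7, 8, 10}, so each is used; only L can be 2, hence L = 2.
The 7 still-open variables together cover exactly {1, 3, 5, 6, 7, 8, 10} — 7 values for 7 variables — and 8 appears only in O's list, so O = 8.
The 6 still-open variables draw from only 6 values {1, 3, 5, 6, 7, 10}, so each is used; only K can be 7, hence K = 7.
The 3 variables M, N, P are confined to {1, 3, 5}, which locks those values in; drop them from R.
No further eliminations apply; R can still be any of 6, 10.

6, 10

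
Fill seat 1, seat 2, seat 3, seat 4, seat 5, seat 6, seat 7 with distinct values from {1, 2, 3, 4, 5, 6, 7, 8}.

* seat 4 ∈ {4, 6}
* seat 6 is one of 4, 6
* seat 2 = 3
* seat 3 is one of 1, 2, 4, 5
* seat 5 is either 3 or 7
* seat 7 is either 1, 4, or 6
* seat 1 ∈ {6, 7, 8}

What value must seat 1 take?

seat 2's domain is down to {3}, so seat 2 = 3. So seat 5 can't be 3.
seat 5 must be 7 (only option left). So seat 1 can't be 7.
The 2 variables seat 4 and seat 6 are confined to {4, 6}, which locks those values in; drop them from seat 1, seat 3, seat 7.
So seat 1 = 8.

8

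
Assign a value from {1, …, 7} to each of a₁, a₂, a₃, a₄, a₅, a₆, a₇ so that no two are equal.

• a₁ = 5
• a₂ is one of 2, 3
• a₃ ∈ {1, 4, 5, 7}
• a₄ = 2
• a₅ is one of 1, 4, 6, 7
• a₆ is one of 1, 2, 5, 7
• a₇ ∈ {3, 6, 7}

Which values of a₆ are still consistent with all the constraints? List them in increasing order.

a₁ has just one choice, so a₁ = 5. So a₃, a₆ can't be 5.
a₄'s domain is down to {2}, so a₄ = 2. So a₂, a₆ can't be 2.
a₂ must be 3 (only option left). So a₇ can't be 3.
No further eliminations apply; a₆ can still be any of 1, 7.

1, 7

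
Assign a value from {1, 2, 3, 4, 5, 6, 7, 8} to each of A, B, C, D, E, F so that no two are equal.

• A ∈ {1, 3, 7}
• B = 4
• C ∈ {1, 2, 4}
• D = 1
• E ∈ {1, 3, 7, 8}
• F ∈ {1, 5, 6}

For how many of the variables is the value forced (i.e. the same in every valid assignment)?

3

B must be 4 (only option left). Strike 4 from C.
D has just one choice, so D = 1. Remove 1 from A, C, E, F.
That leaves C = 2.
Determined: B=4, C=2, D=1. The other variables each still have more than one consistent value. That makes 3.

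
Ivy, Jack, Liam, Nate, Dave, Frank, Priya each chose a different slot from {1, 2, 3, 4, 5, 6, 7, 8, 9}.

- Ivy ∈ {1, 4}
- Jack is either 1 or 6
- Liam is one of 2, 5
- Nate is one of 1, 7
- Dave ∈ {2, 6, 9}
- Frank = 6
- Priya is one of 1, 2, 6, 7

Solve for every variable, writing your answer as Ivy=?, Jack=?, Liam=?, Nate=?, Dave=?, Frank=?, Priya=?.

Ivy=4, Jack=1, Liam=5, Nate=7, Dave=9, Frank=6, Priya=2

Frank must be 6 (only option left). Strike 6 from Jack, Dave, Priya.
Jack must be 1 (only option left). Strike 1 from Ivy, Nate, Priya.
Nate's domain is down to {7}, so Nate = 7. Strike 7 from Priya.
Priya has just one choice, so Priya = 2. Strike 2 from Liam, Dave.
Ivy's domain is down to {4}, so Ivy = 4.
Liam must be 5 (only option left).
That leaves Dave = 9.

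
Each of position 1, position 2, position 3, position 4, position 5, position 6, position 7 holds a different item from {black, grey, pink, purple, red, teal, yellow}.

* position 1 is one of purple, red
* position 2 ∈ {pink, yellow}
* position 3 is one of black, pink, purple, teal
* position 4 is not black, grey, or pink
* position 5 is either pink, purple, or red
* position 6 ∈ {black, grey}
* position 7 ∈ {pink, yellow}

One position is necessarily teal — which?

position 4

The 7 variables draw from only 7 values {black, grey, pink, purple, red, teal, yellow}, so each is used; only position 6 can be grey, hence position 6 = grey.
Among the 6 still-open variables, black fits only position 3 (and all 6 values in {black, pink, purple, red, teal, yellow} must be used), so position 3 = black.
The 5 still-open variables together cover exactly {pink, purple, red, teal, yellow} — 5 values for 5 variables — and teal appears only in position 4's list, so position 4 = teal.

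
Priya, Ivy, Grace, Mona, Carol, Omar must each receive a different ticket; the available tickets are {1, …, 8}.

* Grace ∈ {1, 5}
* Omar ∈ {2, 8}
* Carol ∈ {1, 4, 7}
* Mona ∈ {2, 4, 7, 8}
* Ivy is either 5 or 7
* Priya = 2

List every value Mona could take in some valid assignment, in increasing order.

Priya has just one choice, so Priya = 2. Remove 2 from Mona, Omar.
That leaves Omar = 8. Remove 8 from Mona.
No further eliminations apply; Mona can still be any of 4, 7.

4, 7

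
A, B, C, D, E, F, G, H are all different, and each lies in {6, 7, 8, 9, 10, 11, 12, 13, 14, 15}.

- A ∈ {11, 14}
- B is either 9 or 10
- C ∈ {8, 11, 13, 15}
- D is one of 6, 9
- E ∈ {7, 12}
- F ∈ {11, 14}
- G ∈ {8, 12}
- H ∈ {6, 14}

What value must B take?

10

The 2 variables A and F are confined to {11, 14}, which locks those values in; drop them from C, H.
H has just one choice, so H = 6. Strike 6 from D.
That leaves D = 9. So B can't be 9.
So B = 10.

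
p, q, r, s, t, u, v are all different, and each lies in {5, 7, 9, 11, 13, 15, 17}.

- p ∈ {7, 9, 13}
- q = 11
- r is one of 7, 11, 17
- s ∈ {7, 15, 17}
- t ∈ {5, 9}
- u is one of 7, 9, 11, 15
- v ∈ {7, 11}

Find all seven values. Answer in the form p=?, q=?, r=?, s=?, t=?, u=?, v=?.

p=13, q=11, r=17, s=15, t=5, u=9, v=7

q's domain is down to {11}, so q = 11. So r, u, v can't be 11.
v has just one choice, so v = 7. Remove 7 from p, r, s, u.
r has just one choice, so r = 17. Remove 17 from s.
s has just one choice, so s = 15. So u can't be 15.
u must be 9 (only option left). Remove 9 from p, t.
p must be 13 (only option left).
t's domain is down to {5}, so t = 5.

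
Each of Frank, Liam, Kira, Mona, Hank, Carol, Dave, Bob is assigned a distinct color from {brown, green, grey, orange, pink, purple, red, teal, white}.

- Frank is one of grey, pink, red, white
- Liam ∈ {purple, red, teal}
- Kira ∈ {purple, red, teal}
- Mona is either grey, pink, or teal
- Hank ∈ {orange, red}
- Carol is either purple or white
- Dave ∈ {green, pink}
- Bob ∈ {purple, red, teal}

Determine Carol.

white

The 8 variables draw from only 8 values {green, grey, orange, pink, purple, red, teal, white}, so each is used; only Dave can be green, hence Dave = green.
Among the 7 still-open variables, orange fits only Hank (and all 7 values in {grey, orange, pink, purple, red, teal, white} must be used), so Hank = orange.
Liam, Kira, Bob between them cover only {purple, red, teal} — a naked triple. Remove those values from Frank, Mona, Carol.
So Carol = white.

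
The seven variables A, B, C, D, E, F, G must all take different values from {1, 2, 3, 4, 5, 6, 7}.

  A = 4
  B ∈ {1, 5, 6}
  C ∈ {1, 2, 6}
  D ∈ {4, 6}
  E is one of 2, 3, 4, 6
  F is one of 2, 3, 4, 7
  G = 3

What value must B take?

5

A must be 4 (only option left). So D, E, F can't be 4.
That leaves D = 6. So B, C, E can't be 6.
That leaves G = 3. So E, F can't be 3.
E must be 2 (only option left). Eliminate 2 elsewhere: C, F.
F's domain is down to {7}, so F = 7.
C has just one choice, so C = 1. Eliminate 1 elsewhere: B.
So B = 5.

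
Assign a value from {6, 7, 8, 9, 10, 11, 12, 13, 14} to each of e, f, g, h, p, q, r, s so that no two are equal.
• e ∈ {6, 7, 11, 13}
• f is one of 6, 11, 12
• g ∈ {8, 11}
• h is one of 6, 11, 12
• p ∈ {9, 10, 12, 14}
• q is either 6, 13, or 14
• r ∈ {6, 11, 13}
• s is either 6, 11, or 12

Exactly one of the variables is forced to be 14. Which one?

f, h, s between them cover only {6, 11, 12} — a naked triple. Remove those values from e, g, p, q, r.
g has just one choice, so g = 8.
r's domain is down to {13}, so r = 13. Remove 13 from e, q.
So 14 goes to q.

q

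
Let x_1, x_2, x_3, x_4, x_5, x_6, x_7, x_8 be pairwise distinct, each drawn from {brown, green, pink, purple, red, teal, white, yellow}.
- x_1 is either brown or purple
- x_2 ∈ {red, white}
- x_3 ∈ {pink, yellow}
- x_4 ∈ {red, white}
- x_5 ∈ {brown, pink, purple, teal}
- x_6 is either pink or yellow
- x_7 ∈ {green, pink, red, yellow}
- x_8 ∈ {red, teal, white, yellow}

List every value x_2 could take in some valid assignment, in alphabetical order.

The 8 variables draw from only 8 values {brown, green, pink, purple, red, teal, white, yellow}, so each is used; only x_7 can be green, hence x_7 = green.
x_2 and x_4 between them cover only {red, white} — a naked pair. Remove those values from x_8.
x_3 and x_6 share exactly the 2 values {pink, yellow}; by pigeonhole those values go to them, so strike pink, yellow from x_5, x_8.
x_8's domain is down to {teal}, so x_8 = teal. Remove teal from x_5.
No further eliminations apply; x_2 can still be any of red, white.

red, white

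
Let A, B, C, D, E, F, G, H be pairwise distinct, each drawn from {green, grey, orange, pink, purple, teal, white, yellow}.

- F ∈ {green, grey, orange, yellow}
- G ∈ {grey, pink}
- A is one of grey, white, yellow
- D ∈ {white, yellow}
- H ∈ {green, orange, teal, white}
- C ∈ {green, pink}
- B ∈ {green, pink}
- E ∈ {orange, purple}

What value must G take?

The 8 variables draw from only 8 values {green, grey, orange, pink, purple, teal, white, yellow}, so each is used; only E can be purple, hence E = purple.
The 7 still-open variables together cover exactly {green, grey, orange, pink, teal, white, yellow} — 7 values for 7 variables — and teal appears only in H's list, so H = teal.
The 6 still-open variables draw from only 6 values {green, grey, orange, pink, white, yellow}, so each is used; only F can be orange, hence F = orange.
B and C between them cover only {green, pink} — a naked pair. Remove those values from G.
So G = grey.

grey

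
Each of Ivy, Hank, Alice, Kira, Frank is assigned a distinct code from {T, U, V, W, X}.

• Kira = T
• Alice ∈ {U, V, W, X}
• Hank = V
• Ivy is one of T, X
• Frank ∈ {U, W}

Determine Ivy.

X

Hank has just one choice, so Hank = V. So Alice can't be V.
Kira has just one choice, so Kira = T. Remove T from Ivy.
So Ivy = X.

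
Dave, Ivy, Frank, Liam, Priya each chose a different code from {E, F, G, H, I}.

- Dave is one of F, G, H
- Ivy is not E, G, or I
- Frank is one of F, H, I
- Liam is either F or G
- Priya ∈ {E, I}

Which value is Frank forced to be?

Among the 5 variables, E fits only Priya (and all 5 values in {E, F, G, H, I} must be used), so Priya = E.
The 4 still-open variables together cover exactly {F, G, H, I} — 4 values for 4 variables — and I appears only in Frank's list, so Frank = I.

I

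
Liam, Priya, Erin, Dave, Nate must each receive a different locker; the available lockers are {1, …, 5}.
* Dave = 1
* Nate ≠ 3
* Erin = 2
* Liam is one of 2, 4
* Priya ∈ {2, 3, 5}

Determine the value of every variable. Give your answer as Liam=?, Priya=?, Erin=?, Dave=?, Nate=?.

Erin must be 2 (only option left). So Liam, Priya, Nate can't be 2.
Dave's domain is down to {1}, so Dave = 1. Strike 1 from Nate.
That leaves Liam = 4. Strike 4 from Nate.
Nate's domain is down to {5}, so Nate = 5. Eliminate 5 elsewhere: Priya.
Priya must be 3 (only option left).

Liam=4, Priya=3, Erin=2, Dave=1, Nate=5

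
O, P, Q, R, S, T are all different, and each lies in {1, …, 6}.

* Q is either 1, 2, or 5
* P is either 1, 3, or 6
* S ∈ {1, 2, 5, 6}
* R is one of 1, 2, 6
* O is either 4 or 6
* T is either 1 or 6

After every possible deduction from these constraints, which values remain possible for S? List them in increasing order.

The 6 variables together cover exactly {1, 2, 3, 4, 5, 6} — 6 values for 6 variables — and 3 appears only in P's list, so P = 3.
The 5 still-open variables draw from only 5 values {1, 2, 4, 5, 6}, so each is used; only O can be 4, hence O = 4.
No further eliminations apply; S can still be any of 1, 2, 5, 6.

1, 2, 5, 6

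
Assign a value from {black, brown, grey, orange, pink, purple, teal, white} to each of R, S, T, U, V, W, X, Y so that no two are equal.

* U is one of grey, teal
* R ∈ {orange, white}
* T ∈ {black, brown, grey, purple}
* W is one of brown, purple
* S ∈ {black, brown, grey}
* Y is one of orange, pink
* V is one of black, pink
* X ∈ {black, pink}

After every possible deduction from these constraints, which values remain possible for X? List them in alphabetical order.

black, pink

The 8 variables draw from only 8 values {black, brown, grey, orange, pink, purple, teal, white}, so each is used; only U can be teal, hence U = teal.
Among the 7 still-open variables, white fits only R (and all 7 values in {black, brown, grey, orange, pink, purple, white} must be used), so R = white.
The 6 still-open variables together cover exactly {black, brown, grey, orange, pink, purple} — 6 values for 6 variables — and orange appears only in Y's list, so Y = orange.
V and X share exactly the 2 values {black, pink}; by pigeonhole those values go to them, so strike black, pink from S, T.
No further eliminations apply; X can still be any of black, pink.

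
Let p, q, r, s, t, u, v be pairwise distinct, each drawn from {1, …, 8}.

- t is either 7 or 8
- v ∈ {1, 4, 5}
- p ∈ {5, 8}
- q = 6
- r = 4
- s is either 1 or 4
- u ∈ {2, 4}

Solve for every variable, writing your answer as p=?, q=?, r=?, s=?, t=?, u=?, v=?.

p=8, q=6, r=4, s=1, t=7, u=2, v=5

q must be 6 (only option left).
r must be 4 (only option left). Remove 4 from s, u, v.
s's domain is down to {1}, so s = 1. Eliminate 1 elsewhere: v.
u has just one choice, so u = 2.
That leaves v = 5. Strike 5 from p.
p's domain is down to {8}, so p = 8. So t can't be 8.
That leaves t = 7.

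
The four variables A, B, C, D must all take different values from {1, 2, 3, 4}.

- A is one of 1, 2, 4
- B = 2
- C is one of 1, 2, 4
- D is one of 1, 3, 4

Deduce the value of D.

3

B must be 2 (only option left). Eliminate 2 elsewhere: A, C.
Among the 3 still-open variables, 3 fits only D (and all 3 values in {1, 3, 4} must be used), so D = 3.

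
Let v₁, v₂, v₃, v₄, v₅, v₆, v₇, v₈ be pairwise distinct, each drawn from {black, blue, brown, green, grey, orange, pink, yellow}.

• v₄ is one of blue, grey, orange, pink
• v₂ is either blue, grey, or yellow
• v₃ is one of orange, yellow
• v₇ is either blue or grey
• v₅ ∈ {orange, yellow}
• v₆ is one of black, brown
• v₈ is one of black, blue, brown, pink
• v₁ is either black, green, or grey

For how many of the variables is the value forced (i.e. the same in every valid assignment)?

Among the 8 variables, green fits only v₁ (and all 8 values in {black, blue, brown, green, grey, orange, pink, yellow} must be used), so v₁ = green.
The 2 variables v₃ and v₅ are confined to {orange, yellow}, which locks those values in; drop them from v₂, v₄.
v₂ and v₇ between them cover only {blue, grey} — a naked pair. Remove those values from v₄, v₈.
That leaves v₄ = pink. Remove pink from v₈.
Determined: v₁=green, v₄=pink. The other variables each still have more than one consistent value. That makes 2.

2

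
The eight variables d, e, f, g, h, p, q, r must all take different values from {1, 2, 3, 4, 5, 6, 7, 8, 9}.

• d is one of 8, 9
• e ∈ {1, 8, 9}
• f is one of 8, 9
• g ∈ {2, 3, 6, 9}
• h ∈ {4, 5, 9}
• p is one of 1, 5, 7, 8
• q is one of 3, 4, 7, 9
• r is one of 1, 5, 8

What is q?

d and f share exactly the 2 values {8, 9}; by pigeonhole those values go to them, so strike 8, 9 from e, g, h, p, q, r.
That leaves e = 1. Remove 1 from p, r.
r has just one choice, so r = 5. So h, p can't be 5.
h's domain is down to {4}, so h = 4. Eliminate 4 elsewhere: q.
p has just one choice, so p = 7. Eliminate 7 elsewhere: q.
So q = 3.

3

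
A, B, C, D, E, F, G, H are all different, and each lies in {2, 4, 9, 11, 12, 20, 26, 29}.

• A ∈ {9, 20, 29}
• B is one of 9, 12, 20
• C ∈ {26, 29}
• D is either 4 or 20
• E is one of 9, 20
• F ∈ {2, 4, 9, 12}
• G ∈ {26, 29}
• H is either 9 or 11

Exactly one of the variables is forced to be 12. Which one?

B

The 8 variables draw from only 8 values {2, 4, 9, 11, 12, 20, 26, 29}, so each is used; only F can be 2, hence F = 2.
The 7 still-open variables draw from only 7 values {4, 9, 11, 12, 20, 26, 29}, so each is used; only D can be 4, hence D = 4.
The 6 still-open variables together cover exactly {9, 11, 12, 20, 26, 29} — 6 values for 6 variables — and 11 appears only in H's list, so H = 11.
The 5 still-open variables together cover exactly {9, 12, 20, 26, 29} — 5 values for 5 variables — and 12 appears only in B's list, so B = 12.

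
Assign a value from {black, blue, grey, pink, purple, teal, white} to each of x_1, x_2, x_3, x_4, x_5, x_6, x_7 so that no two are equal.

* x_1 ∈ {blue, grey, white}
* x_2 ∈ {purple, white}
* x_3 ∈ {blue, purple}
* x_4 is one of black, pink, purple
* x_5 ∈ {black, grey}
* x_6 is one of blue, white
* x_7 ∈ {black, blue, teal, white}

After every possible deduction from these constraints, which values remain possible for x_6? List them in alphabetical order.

Among the 7 variables, pink fits only x_4 (and all 7 values in {black, blue, grey, pink, purple, teal, white} must be used), so x_4 = pink.
Among the 6 still-open variables, teal fits only x_7 (and all 6 values in {black, blue, grey, purple, teal, white} must be used), so x_7 = teal.
The 5 still-open variables draw from only 5 values {black, blue, grey, purple, white}, so each is used; only x_5 can be black, hence x_5 = black.
Among the 4 still-open variables, grey fits only x_1 (and all 4 values in {blue, grey, purple, white} must be used), so x_1 = grey.
No further eliminations apply; x_6 can still be any of blue, white.

blue, white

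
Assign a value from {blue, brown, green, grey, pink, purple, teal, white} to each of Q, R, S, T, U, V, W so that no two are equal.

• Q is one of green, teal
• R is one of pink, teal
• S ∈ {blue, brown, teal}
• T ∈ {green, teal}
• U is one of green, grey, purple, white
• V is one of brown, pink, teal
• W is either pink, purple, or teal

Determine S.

Q and T share exactly the 2 values {green, teal}; by pigeonhole those values go to them, so strike green, teal from R, S, U, V, W.
R has just one choice, so R = pink. Strike pink from V, W.
V has just one choice, so V = brown. Eliminate brown elsewhere: S.
So S = blue.

blue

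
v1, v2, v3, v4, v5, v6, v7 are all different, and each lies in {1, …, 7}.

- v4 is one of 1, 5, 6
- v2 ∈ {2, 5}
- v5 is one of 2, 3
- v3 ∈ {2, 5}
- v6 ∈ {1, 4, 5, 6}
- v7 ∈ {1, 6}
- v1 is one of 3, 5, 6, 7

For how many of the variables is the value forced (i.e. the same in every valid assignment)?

The 7 variables together cover exactly {1, 2, 3, 4, 5, 6, 7} — 7 values for 7 variables — and 4 appears only in v6's list, so v6 = 4.
Among the 6 still-open variables, 7 fits only v1 (and all 6 values in {1, 2, 3, 5, 6, 7} must be used), so v1 = 7.
The 5 still-open variables draw from only 5 values {1, 2, 3, 5, 6}, so each is used; only v5 can be 3, hence v5 = 3.
v2 and v3 between them cover only {2, 5} — a naked pair. Remove those values from v4.
Determined: v1=7, v5=3, v6=4. The other variables each still have more than one consistent value. That makes 3.

3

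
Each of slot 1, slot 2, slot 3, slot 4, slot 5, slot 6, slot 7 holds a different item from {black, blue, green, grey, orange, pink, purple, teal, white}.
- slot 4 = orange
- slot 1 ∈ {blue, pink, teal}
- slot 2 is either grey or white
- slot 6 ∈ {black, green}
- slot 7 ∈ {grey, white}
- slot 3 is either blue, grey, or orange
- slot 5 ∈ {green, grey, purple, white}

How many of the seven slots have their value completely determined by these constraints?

slot 4 must be orange (only option left). Eliminate orange elsewhere: slot 3.
slot 2 and slot 7 share exactly the 2 values {grey, white}; by pigeonhole those values go to them, so strike grey, white from slot 3, slot 5.
slot 3 must be blue (only option left). Strike blue from slot 1.
Determined: slot 3=blue, slot 4=orange. The other slots each still have more than one consistent value. That makes 2.

2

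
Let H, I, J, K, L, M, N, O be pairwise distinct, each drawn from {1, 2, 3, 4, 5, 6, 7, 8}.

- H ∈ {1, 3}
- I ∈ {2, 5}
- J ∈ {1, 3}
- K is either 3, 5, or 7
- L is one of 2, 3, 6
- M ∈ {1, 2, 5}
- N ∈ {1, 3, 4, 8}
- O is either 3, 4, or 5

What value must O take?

The 8 variables draw from only 8 values {1, 2, 3, 4, 5, 6, 7, 8}, so each is used; only L can be 6, hence L = 6.
Among the 7 still-open variables, 7 fits only K (and all 7 values in {1, 2, 3, 4, 5, 7, 8} must be used), so K = 7.
The 6 still-open variables together cover exactly {1, 2, 3, 4, 5, 8} — 6 values for 6 variables — and 8 appears only in N's list, so N = 8.
Among the 5 still-open variables, 4 fits only O (and all 5 values in {1, 2, 3, 4, 5} must be used), so O = 4.

4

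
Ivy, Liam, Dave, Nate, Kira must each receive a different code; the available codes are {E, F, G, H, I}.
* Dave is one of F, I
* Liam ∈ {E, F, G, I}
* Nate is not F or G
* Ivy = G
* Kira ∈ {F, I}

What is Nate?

H

Ivy must be G (only option left). So Liam can't be G.
Among the 4 still-open variables, H fits only Nate (and all 4 values in {E, F, H, I} must be used), so Nate = H.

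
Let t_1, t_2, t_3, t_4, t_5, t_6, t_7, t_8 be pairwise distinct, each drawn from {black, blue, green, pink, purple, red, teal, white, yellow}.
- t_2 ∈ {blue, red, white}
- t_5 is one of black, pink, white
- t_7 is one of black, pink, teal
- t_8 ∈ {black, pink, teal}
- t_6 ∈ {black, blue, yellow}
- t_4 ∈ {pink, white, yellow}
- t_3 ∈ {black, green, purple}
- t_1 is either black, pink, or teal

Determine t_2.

red

The 3 variables t_1, t_7, t_8 are confined to {black, pink, teal}, which locks those values in; drop them from t_3, t_4, t_5, t_6.
t_5 must be white (only option left). Strike white from t_2, t_4.
t_4 has just one choice, so t_4 = yellow. Remove yellow from t_6.
t_6 must be blue (only option left). Strike blue from t_2.
So t_2 = red.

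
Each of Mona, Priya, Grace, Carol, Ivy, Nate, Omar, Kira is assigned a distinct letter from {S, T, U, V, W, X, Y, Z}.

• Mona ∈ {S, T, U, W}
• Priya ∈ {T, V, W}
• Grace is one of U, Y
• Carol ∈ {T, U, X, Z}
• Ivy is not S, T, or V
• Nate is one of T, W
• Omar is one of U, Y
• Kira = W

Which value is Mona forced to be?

Kira has just one choice, so Kira = W. So Mona, Priya, Ivy, Nate can't be W.
Nate has just one choice, so Nate = T. Remove T from Mona, Priya, Carol.
Priya's domain is down to {V}, so Priya = V.
The 5 still-open variables draw from only 5 values {S, U, X, Y, Z}, so each is used; only Mona can be S, hence Mona = S.

S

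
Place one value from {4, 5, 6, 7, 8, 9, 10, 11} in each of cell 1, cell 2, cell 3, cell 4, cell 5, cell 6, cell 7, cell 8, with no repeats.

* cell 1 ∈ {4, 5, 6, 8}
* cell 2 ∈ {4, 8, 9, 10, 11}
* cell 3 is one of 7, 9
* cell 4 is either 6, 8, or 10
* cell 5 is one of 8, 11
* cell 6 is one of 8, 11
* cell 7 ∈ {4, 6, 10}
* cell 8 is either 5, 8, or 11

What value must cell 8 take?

5

The 8 variables together cover exactly {4, 5, 6, 7, 8, 9, 10, 11} — 8 values for 8 variables — and 7 appears only in cell 3's list, so cell 3 = 7.
The 7 still-open variables together cover exactly {4, 5, 6, 8, 9, 10, 11} — 7 values for 7 variables — and 9 appears only in cell 2's list, so cell 2 = 9.
cell 5 and cell 6 between them cover only {8, 11} — a naked pair. Remove those values from cell 1, cell 4, cell 8.
So cell 8 = 5.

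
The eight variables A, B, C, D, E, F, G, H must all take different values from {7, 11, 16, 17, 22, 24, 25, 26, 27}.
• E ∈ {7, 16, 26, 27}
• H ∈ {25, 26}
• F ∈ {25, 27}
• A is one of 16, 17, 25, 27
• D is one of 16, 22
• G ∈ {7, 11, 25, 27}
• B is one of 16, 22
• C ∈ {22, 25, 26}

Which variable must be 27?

The 8 variables together cover exactly {7, 11, 16, 17, 22, 25, 26, 27} — 8 values for 8 variables — and 11 appears only in G's list, so G = 11.
Among the 7 still-open variables, 7 fits only E (and all 7 values in {7, 16, 17, 22, 25, 26, 27} must be used), so E = 7.
Among the 6 still-open variables, 17 fits only A (and all 6 values in {16, 17, 22, 25, 26, 27} must be used), so A = 17.
The 5 still-open variables draw from only 5 values {16, 22, 25, 26, 27}, so each is used; only F can be 27, hence F = 27.

F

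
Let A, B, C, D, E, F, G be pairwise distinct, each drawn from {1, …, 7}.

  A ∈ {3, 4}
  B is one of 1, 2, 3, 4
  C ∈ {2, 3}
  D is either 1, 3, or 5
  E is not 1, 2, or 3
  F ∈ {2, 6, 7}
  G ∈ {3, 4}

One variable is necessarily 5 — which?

D

A and G between them cover only {3, 4} — a naked pair. Remove those values from B, C, D, E.
C has just one choice, so C = 2. Remove 2 from B, F.
B's domain is down to {1}, so B = 1. Eliminate 1 elsewhere: D.
So 5 goes to D.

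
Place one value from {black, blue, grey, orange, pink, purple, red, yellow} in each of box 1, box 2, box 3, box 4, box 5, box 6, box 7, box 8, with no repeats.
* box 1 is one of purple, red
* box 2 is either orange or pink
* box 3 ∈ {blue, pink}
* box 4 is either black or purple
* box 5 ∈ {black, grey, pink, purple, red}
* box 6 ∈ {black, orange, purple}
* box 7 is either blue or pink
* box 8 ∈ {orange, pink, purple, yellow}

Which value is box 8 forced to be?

The 8 variables draw from only 8 values {black, blue, grey, orange, pink, purple, red, yellow}, so each is used; only box 5 can be grey, hence box 5 = grey.
The 7 still-open variables together cover exactly {black, blue, orange, pink, purple, red, yellow} — 7 values for 7 variables — and red appears only in box 1's list, so box 1 = red.
Among the 6 still-open variables, yellow fits only box 8 (and all 6 values in {black, blue, orange, pink, purple, yellow} must be used), so box 8 = yellow.

yellow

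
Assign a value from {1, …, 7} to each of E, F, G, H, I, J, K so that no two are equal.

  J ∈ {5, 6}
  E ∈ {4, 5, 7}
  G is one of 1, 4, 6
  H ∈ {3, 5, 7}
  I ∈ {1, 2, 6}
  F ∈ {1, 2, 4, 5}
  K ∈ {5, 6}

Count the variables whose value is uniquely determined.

2

The 7 variables together cover exactly {1, 2, 3, 4, 5, 6, 7} — 7 values for 7 variables — and 3 appears only in H's list, so H = 3.
Among the 6 still-open variables, 7 fits only E (and all 6 values in {1, 2, 4, 5, 6, 7} must be used), so E = 7.
The 2 variables J and K are confined to {5, 6}, which locks those values in; drop them from F, G, I.
Determined: E=7, H=3. The other variables each still have more than one consistent value. That makes 2.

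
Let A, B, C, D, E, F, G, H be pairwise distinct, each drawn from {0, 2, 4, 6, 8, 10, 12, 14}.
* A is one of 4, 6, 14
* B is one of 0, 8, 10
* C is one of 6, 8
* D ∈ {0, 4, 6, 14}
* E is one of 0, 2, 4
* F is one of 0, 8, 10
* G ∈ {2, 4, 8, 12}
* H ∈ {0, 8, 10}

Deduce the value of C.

6

The 8 variables draw from only 8 values {0, 2, 4, 6, 8, 10, 12, 14}, so each is used; only G can be 12, hence G = 12.
Among the 7 still-open variables, 2 fits only E (and all 7 values in {0, 2, 4, 6, 8, 10, 14} must be used), so E = 2.
The 3 variables B, F, H are confined to {0, 8, 10}, which locks those values in; drop them from C, D.
So C = 6.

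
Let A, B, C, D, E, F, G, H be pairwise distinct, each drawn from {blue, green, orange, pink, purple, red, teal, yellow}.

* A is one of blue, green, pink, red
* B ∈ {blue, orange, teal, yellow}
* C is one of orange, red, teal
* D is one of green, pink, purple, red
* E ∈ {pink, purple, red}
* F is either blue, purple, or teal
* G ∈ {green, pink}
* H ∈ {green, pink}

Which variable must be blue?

A

Among the 8 variables, yellow fits only B (and all 8 values in {blue, green, orange, pink, purple, red, teal, yellow} must be used), so B = yellow.
The 7 still-open variables draw from only 7 values {blue, green, orange, pink, purple, red, teal}, so each is used; only C can be orange, hence C = orange.
The 6 still-open variables together cover exactly {blue, green, pink, purple, red, teal} — 6 values for 6 variables — and teal appears only in F's list, so F = teal.
Among the 5 still-open variables, blue fits only A (and all 5 values in {blue, green, pink, purple, red} must be used), so A = blue.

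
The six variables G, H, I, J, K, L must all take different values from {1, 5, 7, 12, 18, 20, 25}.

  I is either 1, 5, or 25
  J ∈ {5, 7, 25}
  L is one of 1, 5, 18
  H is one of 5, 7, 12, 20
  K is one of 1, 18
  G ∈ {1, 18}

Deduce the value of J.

G and K share exactly the 2 values {1, 18}; by pigeonhole those values go to them, so strike 1, 18 from I, L.
L's domain is down to {5}, so L = 5. Strike 5 from H, I, J.
I must be 25 (only option left). Remove 25 from J.
So J = 7.

7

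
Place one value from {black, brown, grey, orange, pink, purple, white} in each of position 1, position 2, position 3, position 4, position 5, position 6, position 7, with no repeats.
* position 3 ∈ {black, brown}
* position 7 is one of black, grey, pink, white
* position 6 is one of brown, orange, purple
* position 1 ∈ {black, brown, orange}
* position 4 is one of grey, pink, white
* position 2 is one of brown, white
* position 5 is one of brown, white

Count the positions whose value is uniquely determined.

3

Among the 7 variables, purple fits only position 6 (and all 7 values in {black, brown, grey, orange, pink, purple, white} must be used), so position 6 = purple.
The 6 still-open variables together cover exactly {black, brown, grey, orange, pink, white} — 6 values for 6 variables — and orange appears only in position 1's list, so position 1 = orange.
position 2 and position 5 between them cover only {brown, white} — a naked pair. Remove those values from position 3, position 4, position 7.
position 3 must be black (only option left). Strike black from position 7.
Determined: position 1=orange, position 3=black, position 6=purple. The other positions each still have more than one consistent value. That makes 3.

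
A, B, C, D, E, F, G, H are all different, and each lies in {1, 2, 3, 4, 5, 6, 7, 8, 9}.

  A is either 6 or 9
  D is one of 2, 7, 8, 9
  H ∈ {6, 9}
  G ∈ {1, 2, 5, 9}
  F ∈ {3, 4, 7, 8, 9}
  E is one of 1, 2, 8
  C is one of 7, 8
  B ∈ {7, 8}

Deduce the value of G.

5

The 2 variables A and H are confined to {6, 9}, which locks those values in; drop them from D, F, G.
B and C share exactly the 2 values {7, 8}; by pigeonhole those values go to them, so strike 7, 8 from D, E, F.
D must be 2 (only option left). Eliminate 2 elsewhere: E, G.
That leaves E = 1. Remove 1 from G.
So G = 5.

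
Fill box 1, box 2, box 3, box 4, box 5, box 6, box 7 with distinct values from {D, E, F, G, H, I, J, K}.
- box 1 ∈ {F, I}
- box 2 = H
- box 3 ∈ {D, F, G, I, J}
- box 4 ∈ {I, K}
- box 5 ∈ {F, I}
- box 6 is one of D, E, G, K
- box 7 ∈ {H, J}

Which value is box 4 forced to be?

K

box 2 must be H (only option left). Remove H from box 7.
box 7 has just one choice, so box 7 = J. So box 3 can't be J.
box 1 and box 5 share exactly the 2 values {F, I}; by pigeonhole those values go to them, so strike F, I from box 3, box 4.
So box 4 = K.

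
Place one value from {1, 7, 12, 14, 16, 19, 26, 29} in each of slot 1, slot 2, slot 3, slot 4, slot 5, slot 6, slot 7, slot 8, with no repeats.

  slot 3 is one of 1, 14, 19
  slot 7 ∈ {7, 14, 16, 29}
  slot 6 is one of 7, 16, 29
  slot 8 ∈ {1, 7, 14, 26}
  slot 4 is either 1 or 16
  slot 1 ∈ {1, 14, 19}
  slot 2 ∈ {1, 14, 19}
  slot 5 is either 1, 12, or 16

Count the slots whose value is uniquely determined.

3

The 8 variables together cover exactly {1, 7, 12, 14, 16, 19, 26, 29} — 8 values for 8 variables — and 12 appears only in slot 5's list, so slot 5 = 12.
Among the 7 still-open variables, 26 fits only slot 8 (and all 7 values in {1, 7, 14, 16, 19, 26, 29} must be used), so slot 8 = 26.
slot 1, slot 2, slot 3 share exactly the 3 values {1, 14, 19}; by pigeonhole those values go to them, so strike 1, 14, 19 from slot 4, slot 7.
slot 4's domain is down to {16}, so slot 4 = 16. Eliminate 16 elsewhere: slot 6, slot 7.
Determined: slot 4=16, slot 5=12, slot 8=26. The other slots each still have more than one consistent value. That makes 3.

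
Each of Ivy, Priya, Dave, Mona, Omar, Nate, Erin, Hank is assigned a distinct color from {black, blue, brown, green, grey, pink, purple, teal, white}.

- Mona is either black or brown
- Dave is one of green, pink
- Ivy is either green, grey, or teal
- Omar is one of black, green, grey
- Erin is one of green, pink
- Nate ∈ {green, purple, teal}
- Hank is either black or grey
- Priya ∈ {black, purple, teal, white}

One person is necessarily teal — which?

Ivy

The 8 variables draw from only 8 values {black, brown, green, grey, pink, purple, teal, white}, so each is used; only Mona can be brown, hence Mona = brown.
Among the 7 still-open variables, white fits only Priya (and all 7 values in {black, green, grey, pink, purple, teal, white} must be used), so Priya = white.
The 6 still-open variables together cover exactly {black, green, grey, pink, purple, teal} — 6 values for 6 variables — and purple appears only in Nate's list, so Nate = purple.
Among the 5 still-open variables, teal fits only Ivy (and all 5 values in {black, green, grey, pink, teal} must be used), so Ivy = teal.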